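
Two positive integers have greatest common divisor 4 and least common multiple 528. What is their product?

2112

For any two positive integers, gcd × lcm = product = 4 × 528 = 2112.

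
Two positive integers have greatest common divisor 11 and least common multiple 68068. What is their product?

748748

For any two positive integers, gcd × lcm = product = 11 × 68068 = 748748.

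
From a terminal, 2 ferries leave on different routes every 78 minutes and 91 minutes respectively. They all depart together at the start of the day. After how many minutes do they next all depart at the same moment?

We need the least common multiple of the intervals.
78 = 2 × 3 × 13
91 = 7 × 13
LCM(78, 91) = 2 × 3 × 7 × 13 = 546.

546 minutes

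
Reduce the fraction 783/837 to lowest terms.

29/31

783 = 3^3 × 29
837 = 3^3 × 31
gcd(783, 837) = 3^3 = 27.
Divide numerator and denominator by 27: 783/837 = 29/31.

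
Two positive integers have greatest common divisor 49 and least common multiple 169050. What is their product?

For any two positive integers, gcd × lcm = product = 49 × 169050 = 8283450.

8283450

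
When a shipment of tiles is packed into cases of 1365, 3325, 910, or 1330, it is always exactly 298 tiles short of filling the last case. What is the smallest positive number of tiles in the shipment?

Being 298 short of a full case of size k means N ≡ −298 (mod k), i.e. N + 298 is a multiple of each size.
1365 = 3 × 5 × 7 × 13
3325 = 5^2 × 7 × 19
910 = 2 × 5 × 7 × 13
1330 = 2 × 5 × 7 × 19
LCM(1365, 3325, 910, 1330) = 2 × 3 × 5^2 × 7 × 13 × 19 = 259350.
Smallest positive N is 259350 − 298 = 259052.

259052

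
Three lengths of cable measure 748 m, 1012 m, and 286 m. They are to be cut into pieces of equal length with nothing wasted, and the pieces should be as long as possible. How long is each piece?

The greatest length dividing all of 748, 1012, and 286 is their gcd.
748 = 2^2 × 11 × 17
1012 = 2^2 × 11 × 23
286 = 2 × 11 × 13
gcd(748, 1012, 286) = 2 × 11 = 22.

22 m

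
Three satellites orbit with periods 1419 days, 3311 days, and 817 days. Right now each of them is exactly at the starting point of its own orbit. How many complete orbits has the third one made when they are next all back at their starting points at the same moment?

231 orbits

They are all back at their starting positions together after one LCM of the periods.
1419 = 3 × 11 × 43
3311 = 7 × 11 × 43
817 = 19 × 43
LCM(1419, 3311, 817) = 3 × 7 × 11 × 19 × 43 = 188727.
Orbits for period 817: 188727 / 817 = 231.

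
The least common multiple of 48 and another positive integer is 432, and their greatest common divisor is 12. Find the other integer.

108

gcd × lcm = product of the two integers, so the other integer is (12 × 432) / 48 = 108.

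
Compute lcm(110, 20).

220

110 = 2 × 5 × 11
20 = 2^2 × 5
LCM(110, 20) = 2^2 × 5 × 11 = 220.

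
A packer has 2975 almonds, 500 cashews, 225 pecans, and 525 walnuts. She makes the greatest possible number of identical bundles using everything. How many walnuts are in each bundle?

Number of bundles = gcd(2975, 500, 225, 525).
2975 = 5^2 × 7 × 17
500 = 2^2 × 5^3
225 = 3^2 × 5^2
525 = 3 × 5^2 × 7
gcd(2975, 500, 225, 525) = 5^2 = 25.
walnuts per bundle = 525 / 25 = 21.

21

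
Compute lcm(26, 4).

52

26 = 2 × 13
4 = 2^2
LCM(26, 4) = 2^2 × 13 = 52.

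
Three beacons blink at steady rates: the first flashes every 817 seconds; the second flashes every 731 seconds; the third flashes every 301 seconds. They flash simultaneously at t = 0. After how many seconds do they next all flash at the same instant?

97223 seconds

They coincide at every common multiple of the periods; the first is the LCM.
817 = 19 × 43
731 = 17 × 43
301 = 7 × 43
LCM(817, 731, 301) = 7 × 17 × 19 × 43 = 97223.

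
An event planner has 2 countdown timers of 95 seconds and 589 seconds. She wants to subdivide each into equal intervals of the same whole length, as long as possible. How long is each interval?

19 seconds

The interval must divide each timer length; the longest such is the gcd.
95 = 5 × 19
589 = 19 × 31
gcd(95, 589) = 19.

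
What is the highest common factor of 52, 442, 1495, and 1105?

13

52 = 2^2 × 13
442 = 2 × 13 × 17
1495 = 5 × 13 × 23
1105 = 5 × 13 × 17
gcd(52, 442, 1495, 1105) = 13.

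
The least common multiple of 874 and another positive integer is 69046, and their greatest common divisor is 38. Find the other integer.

3002

gcd × lcm = product of the two integers, so the other integer is (38 × 69046) / 874 = 3002.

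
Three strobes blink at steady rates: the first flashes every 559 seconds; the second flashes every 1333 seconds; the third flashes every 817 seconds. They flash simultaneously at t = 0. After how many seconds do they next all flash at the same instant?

329251 seconds

The first simultaneous occurrence is after LCM of the individual periods.
559 = 13 × 43
1333 = 31 × 43
817 = 19 × 43
LCM(559, 1333, 817) = 13 × 19 × 31 × 43 = 329251.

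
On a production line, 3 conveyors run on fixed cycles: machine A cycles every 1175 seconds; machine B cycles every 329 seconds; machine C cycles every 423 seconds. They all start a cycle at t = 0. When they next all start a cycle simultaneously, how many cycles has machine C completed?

175 cycles

They are all back at their starting positions together after one LCM of the periods.
1175 = 5^2 × 47
329 = 7 × 47
423 = 3^2 × 47
LCM(1175, 329, 423) = 3^2 × 5^2 × 7 × 47 = 74025.
Cycles for period 423: 74025 / 423 = 175.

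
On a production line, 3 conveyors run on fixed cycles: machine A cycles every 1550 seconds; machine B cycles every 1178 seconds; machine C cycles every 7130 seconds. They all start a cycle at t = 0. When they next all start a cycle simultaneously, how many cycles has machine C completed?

95 cycles

All finish a whole number of cycles simultaneously at t = LCM of the periods.
1550 = 2 × 5^2 × 31
1178 = 2 × 19 × 31
7130 = 2 × 5 × 23 × 31
LCM(1550, 1178, 7130) = 2 × 5^2 × 19 × 23 × 31 = 677350.
Cycles for period 7130: 677350 / 7130 = 95.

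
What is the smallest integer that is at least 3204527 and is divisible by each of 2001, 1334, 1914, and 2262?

3433716

The integer must be a common multiple of 2001, 1334, 1914, and 2262, so a multiple of their LCM.
2001 = 3 × 23 × 29
1334 = 2 × 23 × 29
1914 = 2 × 3 × 11 × 29
2262 = 2 × 3 × 13 × 29
LCM(2001, 1334, 1914, 2262) = 2 × 3 × 11 × 13 × 23 × 29 = 572286.
Smallest multiple of 572286 that is ≥ 3204527: ⌈3204527/572286⌉ × 572286 = 6 × 572286 = 3433716.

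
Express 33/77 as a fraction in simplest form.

33 = 3 × 11
77 = 7 × 11
gcd(33, 77) = 11.
Divide numerator and denominator by 11: 33/77 = 3/7.

3/7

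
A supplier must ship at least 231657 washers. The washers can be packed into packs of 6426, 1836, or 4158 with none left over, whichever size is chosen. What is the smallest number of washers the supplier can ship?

The number of washers must be a common multiple of 6426, 1836, and 4158, so a multiple of their LCM.
6426 = 2 × 3^3 × 7 × 17
1836 = 2^2 × 3^3 × 17
4158 = 2 × 3^3 × 7 × 11
LCM(6426, 1836, 4158) = 2^2 × 3^3 × 7 × 11 × 17 = 141372.
Smallest multiple of 141372 that is ≥ 231657: ⌈231657/141372⌉ × 141372 = 2 × 141372 = 282744.

282744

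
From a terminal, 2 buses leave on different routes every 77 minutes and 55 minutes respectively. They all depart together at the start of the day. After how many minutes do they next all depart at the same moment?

The first simultaneous occurrence is after LCM of the individual periods.
77 = 7 × 11
55 = 5 × 11
LCM(77, 55) = 5 × 7 × 11 = 385.

385 minutes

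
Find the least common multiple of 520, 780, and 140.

10920

520 = 2^3 × 5 × 13
780 = 2^2 × 3 × 5 × 13
140 = 2^2 × 5 × 7
LCM(520, 780, 140) = 2^3 × 3 × 5 × 7 × 13 = 10920.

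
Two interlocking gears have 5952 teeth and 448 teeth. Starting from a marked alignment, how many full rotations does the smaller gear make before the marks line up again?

All finish a whole number of cycles simultaneously at t = LCM of the periods.
5952 = 2^6 × 3 × 31
448 = 2^6 × 7
LCM(5952, 448) = 2^6 × 3 × 7 × 31 = 41664.
Rotations for period 448: 41664 / 448 = 93.

93 rotations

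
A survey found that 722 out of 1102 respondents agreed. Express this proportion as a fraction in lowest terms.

722 = 2 × 19^2
1102 = 2 × 19 × 29
gcd(722, 1102) = 2 × 19 = 38.
Divide numerator and denominator by 38: 722/1102 = 19/29.

19/29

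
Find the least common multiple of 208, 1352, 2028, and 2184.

208 = 2^4 × 13
1352 = 2^3 × 13^2
2028 = 2^2 × 3 × 13^2
2184 = 2^3 × 3 × 7 × 13
LCM(208, 1352, 2028, 2184) = 2^4 × 3 × 7 × 13^2 = 56784.

56784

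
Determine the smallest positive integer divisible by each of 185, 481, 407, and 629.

449735

185 = 5 × 37
481 = 13 × 37
407 = 11 × 37
629 = 17 × 37
LCM(185, 481, 407, 629) = 5 × 11 × 13 × 17 × 37 = 449735.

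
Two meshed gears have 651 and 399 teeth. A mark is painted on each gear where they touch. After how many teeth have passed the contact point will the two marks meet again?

12369 teeth

The first simultaneous occurrence is after LCM of the individual periods.
651 = 3 × 7 × 31
399 = 3 × 7 × 19
LCM(651, 399) = 3 × 7 × 19 × 31 = 12369.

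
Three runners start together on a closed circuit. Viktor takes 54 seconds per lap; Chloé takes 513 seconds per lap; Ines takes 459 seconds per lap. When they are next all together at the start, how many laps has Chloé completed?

All finish a whole number of cycles simultaneously at t = LCM of the periods.
54 = 2 × 3^3
513 = 3^3 × 19
459 = 3^3 × 17
LCM(54, 513, 459) = 2 × 3^3 × 17 × 19 = 17442.
Laps for period 513: 17442 / 513 = 34.

34 laps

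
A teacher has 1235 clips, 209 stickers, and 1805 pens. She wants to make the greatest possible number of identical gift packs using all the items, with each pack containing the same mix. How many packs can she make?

The pack count must divide each quantity, so the greatest is gcd(1235, 209, 1805).
1235 = 5 × 13 × 19
209 = 11 × 19
1805 = 5 × 19^2
gcd(1235, 209, 1805) = 19.

19 packs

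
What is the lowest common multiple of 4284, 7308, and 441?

4284 = 2^2 × 3^2 × 7 × 17
7308 = 2^2 × 3^2 × 7 × 29
441 = 3^2 × 7^2
LCM(4284, 7308, 441) = 2^2 × 3^2 × 7^2 × 17 × 29 = 869652.

869652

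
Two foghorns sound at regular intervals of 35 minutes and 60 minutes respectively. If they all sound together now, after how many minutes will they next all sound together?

420 minutes

They coincide at every common multiple of the periods; the first is the LCM.
35 = 5 × 7
60 = 2^2 × 3 × 5
LCM(35, 60) = 2^2 × 3 × 5 × 7 = 420.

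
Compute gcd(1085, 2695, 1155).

1085 = 5 × 7 × 31
2695 = 5 × 7^2 × 11
1155 = 3 × 5 × 7 × 11
gcd(1085, 2695, 1155) = 5 × 7 = 35.

35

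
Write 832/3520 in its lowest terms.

832 = 2^6 × 13
3520 = 2^6 × 5 × 11
gcd(832, 3520) = 2^6 = 64.
Divide numerator and denominator by 64: 832/3520 = 13/55.

13/55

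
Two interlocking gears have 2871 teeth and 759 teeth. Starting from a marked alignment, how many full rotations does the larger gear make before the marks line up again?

23 rotations

The first common completion time is the LCM of the periods.
2871 = 3^2 × 11 × 29
759 = 3 × 11 × 23
LCM(2871, 759) = 3^2 × 11 × 23 × 29 = 66033.
Rotations for period 2871: 66033 / 2871 = 23.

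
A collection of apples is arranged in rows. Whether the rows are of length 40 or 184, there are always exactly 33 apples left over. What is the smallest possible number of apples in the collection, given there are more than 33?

N − 33 must be a common multiple of 40 and 184.
40 = 2^3 × 5
184 = 2^3 × 23
LCM(40, 184) = 2^3 × 5 × 23 = 920.
Smallest N > 33 is LCM + 33 = 920 + 33 = 953.

953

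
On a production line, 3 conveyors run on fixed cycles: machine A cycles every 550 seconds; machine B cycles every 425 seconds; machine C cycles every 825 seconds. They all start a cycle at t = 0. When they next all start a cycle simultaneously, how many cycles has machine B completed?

66 cycles

All finish a whole number of cycles simultaneously at t = LCM of the periods.
550 = 2 × 5^2 × 11
425 = 5^2 × 17
825 = 3 × 5^2 × 11
LCM(550, 425, 825) = 2 × 3 × 5^2 × 11 × 17 = 28050.
Cycles for period 425: 28050 / 425 = 66.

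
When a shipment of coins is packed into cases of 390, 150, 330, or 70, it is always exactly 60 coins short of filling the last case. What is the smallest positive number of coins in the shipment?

Being 60 short of a full case of size k means N ≡ −60 (mod k), i.e. N + 60 is a multiple of each size.
390 = 2 × 3 × 5 × 13
150 = 2 × 3 × 5^2
330 = 2 × 3 × 5 × 11
70 = 2 × 5 × 7
LCM(390, 150, 330, 70) = 2 × 3 × 5^2 × 7 × 11 × 13 = 150150.
Smallest positive N is 150150 − 60 = 150090.

150090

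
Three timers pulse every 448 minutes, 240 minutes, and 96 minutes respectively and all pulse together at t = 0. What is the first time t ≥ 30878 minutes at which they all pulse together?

33600 minutes

Joint pulses occur at multiples of LCM(448, 240, 96).
448 = 2^6 × 7
240 = 2^4 × 3 × 5
96 = 2^5 × 3
LCM(448, 240, 96) = 2^6 × 3 × 5 × 7 = 6720.
Smallest multiple of 6720 that is ≥ 30878: ⌈30878/6720⌉ × 6720 = 5 × 6720 = 33600.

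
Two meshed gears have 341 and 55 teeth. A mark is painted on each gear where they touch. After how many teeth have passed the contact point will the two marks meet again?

They coincide at every common multiple of the periods; the first is the LCM.
341 = 11 × 31
55 = 5 × 11
LCM(341, 55) = 5 × 11 × 31 = 1705.

1705 teeth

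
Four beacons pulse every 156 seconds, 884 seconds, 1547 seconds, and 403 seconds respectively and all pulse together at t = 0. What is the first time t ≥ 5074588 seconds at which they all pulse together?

Joint pulses occur at multiples of LCM(156, 884, 1547, 403).
156 = 2^2 × 3 × 13
884 = 2^2 × 13 × 17
1547 = 7 × 13 × 17
403 = 13 × 31
LCM(156, 884, 1547, 403) = 2^2 × 3 × 7 × 13 × 17 × 31 = 575484.
Smallest multiple of 575484 that is ≥ 5074588: ⌈5074588/575484⌉ × 575484 = 9 × 575484 = 5179356.

5179356 seconds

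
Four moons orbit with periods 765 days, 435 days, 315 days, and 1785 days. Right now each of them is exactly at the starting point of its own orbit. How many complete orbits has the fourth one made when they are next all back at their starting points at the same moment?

All finish a whole number of cycles simultaneously at t = LCM of the periods.
765 = 3^2 × 5 × 17
435 = 3 × 5 × 29
315 = 3^2 × 5 × 7
1785 = 3 × 5 × 7 × 17
LCM(765, 435, 315, 1785) = 3^2 × 5 × 7 × 17 × 29 = 155295.
Orbits for period 1785: 155295 / 1785 = 87.

87 orbits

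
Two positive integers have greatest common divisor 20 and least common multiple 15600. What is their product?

For any two positive integers, gcd × lcm = product = 20 × 15600 = 312000.

312000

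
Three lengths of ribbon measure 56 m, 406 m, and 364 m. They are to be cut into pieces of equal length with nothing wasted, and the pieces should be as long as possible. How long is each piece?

Each piece length must divide every original length, so the longest possible is gcd(56, 406, 364).
56 = 2^3 × 7
406 = 2 × 7 × 29
364 = 2^2 × 7 × 13
gcd(56, 406, 364) = 2 × 7 = 14.

14 m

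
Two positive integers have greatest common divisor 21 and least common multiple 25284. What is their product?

530964

For any two positive integers, gcd × lcm = product = 21 × 25284 = 530964.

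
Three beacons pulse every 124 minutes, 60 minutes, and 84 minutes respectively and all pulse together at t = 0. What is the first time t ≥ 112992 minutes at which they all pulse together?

Joint pulses occur at multiples of LCM(124, 60, 84).
124 = 2^2 × 31
60 = 2^2 × 3 × 5
84 = 2^2 × 3 × 7
LCM(124, 60, 84) = 2^2 × 3 × 5 × 7 × 31 = 13020.
Smallest multiple of 13020 that is ≥ 112992: ⌈112992/13020⌉ × 13020 = 9 × 13020 = 117180.

117180 minutes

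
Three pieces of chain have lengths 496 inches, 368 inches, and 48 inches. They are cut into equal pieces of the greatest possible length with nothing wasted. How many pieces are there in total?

57

Piece length = gcd(496, 368, 48).
496 = 2^4 × 31
368 = 2^4 × 23
48 = 2^4 × 3
gcd(496, 368, 48) = 2^4 = 16.
Total pieces = 496/16 + 368/16 + 48/16 = 31 + 23 + 3 = 57.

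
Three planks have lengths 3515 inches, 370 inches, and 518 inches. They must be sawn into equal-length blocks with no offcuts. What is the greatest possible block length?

37 inches

This is the greatest common divisor of 3515, 370, and 518.
3515 = 5 × 19 × 37
370 = 2 × 5 × 37
518 = 2 × 7 × 37
gcd(3515, 370, 518) = 37.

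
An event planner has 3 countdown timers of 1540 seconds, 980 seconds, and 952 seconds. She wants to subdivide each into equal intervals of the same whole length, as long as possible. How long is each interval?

28 seconds

The interval must divide each timer length; the longest such is the gcd.
1540 = 2^2 × 5 × 7 × 11
980 = 2^2 × 5 × 7^2
952 = 2^3 × 7 × 17
gcd(1540, 980, 952) = 2^2 × 7 = 28.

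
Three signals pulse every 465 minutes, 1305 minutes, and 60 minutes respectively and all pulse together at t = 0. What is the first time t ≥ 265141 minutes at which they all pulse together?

Joint pulses occur at multiples of LCM(465, 1305, 60).
465 = 3 × 5 × 31
1305 = 3^2 × 5 × 29
60 = 2^2 × 3 × 5
LCM(465, 1305, 60) = 2^2 × 3^2 × 5 × 29 × 31 = 161820.
Smallest multiple of 161820 that is ≥ 265141: ⌈265141/161820⌉ × 161820 = 2 × 161820 = 323640.

323640 minutes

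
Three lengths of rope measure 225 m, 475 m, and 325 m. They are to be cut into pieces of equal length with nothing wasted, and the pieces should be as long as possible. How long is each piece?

25 m

The greatest length dividing all of 225, 475, and 325 is their gcd.
225 = 3^2 × 5^2
475 = 5^2 × 19
325 = 5^2 × 13
gcd(225, 475, 325) = 5^2 = 25.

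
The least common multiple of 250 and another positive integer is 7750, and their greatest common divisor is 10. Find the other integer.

gcd × lcm = product of the two integers, so the other integer is (10 × 7750) / 250 = 310.

310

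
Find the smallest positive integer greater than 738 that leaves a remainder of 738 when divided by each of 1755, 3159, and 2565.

N − 738 must be a common multiple of 1755, 3159, and 2565.
1755 = 3^3 × 5 × 13
3159 = 3^5 × 13
2565 = 3^3 × 5 × 19
LCM(1755, 3159, 2565) = 3^5 × 5 × 13 × 19 = 300105.
Smallest N > 738 is LCM + 738 = 300105 + 738 = 300843.

300843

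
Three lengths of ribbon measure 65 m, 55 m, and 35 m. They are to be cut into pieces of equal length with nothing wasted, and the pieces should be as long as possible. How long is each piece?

5 m

The greatest length dividing all of 65, 55, and 35 is their gcd.
65 = 5 × 13
55 = 5 × 11
35 = 5 × 7
gcd(65, 55, 35) = 5.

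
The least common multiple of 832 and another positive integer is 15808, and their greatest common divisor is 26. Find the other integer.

gcd × lcm = product of the two integers, so the other integer is (26 × 15808) / 832 = 494.

494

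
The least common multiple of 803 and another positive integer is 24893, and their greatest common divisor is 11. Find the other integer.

gcd × lcm = product of the two integers, so the other integer is (11 × 24893) / 803 = 341.

341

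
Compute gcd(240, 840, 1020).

60

240 = 2^4 × 3 × 5
840 = 2^3 × 3 × 5 × 7
1020 = 2^2 × 3 × 5 × 17
gcd(240, 840, 1020) = 2^2 × 3 × 5 = 60.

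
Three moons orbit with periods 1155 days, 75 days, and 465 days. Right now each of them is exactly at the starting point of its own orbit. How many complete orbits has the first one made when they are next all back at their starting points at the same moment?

155 orbits

The first common completion time is the LCM of the periods.
1155 = 3 × 5 × 7 × 11
75 = 3 × 5^2
465 = 3 × 5 × 31
LCM(1155, 75, 465) = 3 × 5^2 × 7 × 11 × 31 = 179025.
Orbits for period 1155: 179025 / 1155 = 155.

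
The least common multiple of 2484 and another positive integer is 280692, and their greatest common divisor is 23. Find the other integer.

gcd × lcm = product of the two integers, so the other integer is (23 × 280692) / 2484 = 2599.

2599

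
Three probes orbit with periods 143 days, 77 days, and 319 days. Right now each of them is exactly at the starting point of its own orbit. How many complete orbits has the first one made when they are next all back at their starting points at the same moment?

203 orbits

The first common completion time is the LCM of the periods.
143 = 11 × 13
77 = 7 × 11
319 = 11 × 29
LCM(143, 77, 319) = 7 × 11 × 13 × 29 = 29029.
Orbits for period 143: 29029 / 143 = 203.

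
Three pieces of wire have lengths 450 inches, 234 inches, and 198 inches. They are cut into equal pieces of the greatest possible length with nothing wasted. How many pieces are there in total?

Piece length = gcd(450, 234, 198).
450 = 2 × 3^2 × 5^2
234 = 2 × 3^2 × 13
198 = 2 × 3^2 × 11
gcd(450, 234, 198) = 2 × 3^2 = 18.
Total pieces = 450/18 + 234/18 + 198/18 = 25 + 13 + 11 = 49.

49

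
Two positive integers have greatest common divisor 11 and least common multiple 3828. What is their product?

For any two positive integers, gcd × lcm = product = 11 × 3828 = 42108.

42108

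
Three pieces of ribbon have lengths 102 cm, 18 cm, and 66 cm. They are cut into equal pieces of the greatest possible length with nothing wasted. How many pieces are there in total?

Piece length = gcd(102, 18, 66).
102 = 2 × 3 × 17
18 = 2 × 3^2
66 = 2 × 3 × 11
gcd(102, 18, 66) = 2 × 3 = 6.
Total pieces = 102/6 + 18/6 + 66/6 = 17 + 3 + 11 = 31.

31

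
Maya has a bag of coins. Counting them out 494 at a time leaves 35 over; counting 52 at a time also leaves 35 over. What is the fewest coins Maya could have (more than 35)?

1023

N − 35 must be a common multiple of 494 and 52.
494 = 2 × 13 × 19
52 = 2^2 × 13
LCM(494, 52) = 2^2 × 13 × 19 = 988.
Smallest N > 35 is LCM + 35 = 988 + 35 = 1023.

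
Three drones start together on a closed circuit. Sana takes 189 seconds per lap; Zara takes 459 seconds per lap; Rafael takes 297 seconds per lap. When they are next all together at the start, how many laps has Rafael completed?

119 laps

All finish a whole number of cycles simultaneously at t = LCM of the periods.
189 = 3^3 × 7
459 = 3^3 × 17
297 = 3^3 × 11
LCM(189, 459, 297) = 3^3 × 7 × 11 × 17 = 35343.
Laps for period 297: 35343 / 297 = 119.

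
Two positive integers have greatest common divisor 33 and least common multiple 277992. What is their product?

For any two positive integers, gcd × lcm = product = 33 × 277992 = 9173736.

9173736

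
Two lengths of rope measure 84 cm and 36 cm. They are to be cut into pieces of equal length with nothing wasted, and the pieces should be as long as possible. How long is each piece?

12 cm

Each piece length must divide every original length, so the longest possible is gcd(84, 36).
84 = 2^2 × 3 × 7
36 = 2^2 × 3^2
gcd(84, 36) = 2^2 × 3 = 12.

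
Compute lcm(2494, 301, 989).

2494 = 2 × 29 × 43
301 = 7 × 43
989 = 23 × 43
LCM(2494, 301, 989) = 2 × 7 × 23 × 29 × 43 = 401534.

401534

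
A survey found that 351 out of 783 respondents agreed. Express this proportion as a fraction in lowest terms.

13/29

351 = 3^3 × 13
783 = 3^3 × 29
gcd(351, 783) = 3^3 = 27.
Divide numerator and denominator by 27: 351/783 = 13/29.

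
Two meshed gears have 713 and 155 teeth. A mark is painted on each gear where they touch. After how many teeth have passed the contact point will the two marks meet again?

3565 teeth

We need the least common multiple of the intervals.
713 = 23 × 31
155 = 5 × 31
LCM(713, 155) = 5 × 23 × 31 = 3565.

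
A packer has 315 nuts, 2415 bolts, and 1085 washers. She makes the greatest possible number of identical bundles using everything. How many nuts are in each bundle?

Number of bundles = gcd(315, 2415, 1085).
315 = 3^2 × 5 × 7
2415 = 3 × 5 × 7 × 23
1085 = 5 × 7 × 31
gcd(315, 2415, 1085) = 5 × 7 = 35.
nuts per bundle = 315 / 35 = 9.

9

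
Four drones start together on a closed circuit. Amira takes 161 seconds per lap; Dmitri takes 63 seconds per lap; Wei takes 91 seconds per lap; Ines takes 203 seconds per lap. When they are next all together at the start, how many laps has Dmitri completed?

All finish a whole number of cycles simultaneously at t = LCM of the periods.
161 = 7 × 23
63 = 3^2 × 7
91 = 7 × 13
203 = 7 × 29
LCM(161, 63, 91, 203) = 3^2 × 7 × 13 × 23 × 29 = 546273.
Laps for period 63: 546273 / 63 = 8671.

8671 laps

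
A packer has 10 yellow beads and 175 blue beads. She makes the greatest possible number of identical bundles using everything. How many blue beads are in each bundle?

35

Number of bundles = gcd(10, 175).
10 = 2 × 5
175 = 5^2 × 7
gcd(10, 175) = 5.
blue beads per bundle = 175 / 5 = 35.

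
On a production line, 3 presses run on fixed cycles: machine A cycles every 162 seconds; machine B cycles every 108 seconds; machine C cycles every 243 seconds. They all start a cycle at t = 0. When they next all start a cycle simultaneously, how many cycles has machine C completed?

4 cycles

All finish a whole number of cycles simultaneously at t = LCM of the periods.
162 = 2 × 3^4
108 = 2^2 × 3^3
243 = 3^5
LCM(162, 108, 243) = 2^2 × 3^5 = 972.
Cycles for period 243: 972 / 243 = 4.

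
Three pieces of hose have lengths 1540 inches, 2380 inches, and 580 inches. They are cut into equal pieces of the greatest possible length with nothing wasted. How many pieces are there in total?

225

Piece length = gcd(1540, 2380, 580).
1540 = 2^2 × 5 × 7 × 11
2380 = 2^2 × 5 × 7 × 17
580 = 2^2 × 5 × 29
gcd(1540, 2380, 580) = 2^2 × 5 = 20.
Total pieces = 1540/20 + 2380/20 + 580/20 = 77 + 119 + 29 = 225.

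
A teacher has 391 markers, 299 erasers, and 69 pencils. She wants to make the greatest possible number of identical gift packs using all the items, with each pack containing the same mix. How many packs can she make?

23 packs

The pack count must divide each quantity, so the greatest is gcd(391, 299, 69).
391 = 17 × 23
299 = 13 × 23
69 = 3 × 23
gcd(391, 299, 69) = 23.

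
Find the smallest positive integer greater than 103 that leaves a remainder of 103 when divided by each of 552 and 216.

N − 103 must be a common multiple of 552 and 216.
552 = 2^3 × 3 × 23
216 = 2^3 × 3^3
LCM(552, 216) = 2^3 × 3^3 × 23 = 4968.
Smallest N > 103 is LCM + 103 = 4968 + 103 = 5071.

5071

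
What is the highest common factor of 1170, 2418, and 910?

1170 = 2 × 3^2 × 5 × 13
2418 = 2 × 3 × 13 × 31
910 = 2 × 5 × 7 × 13
gcd(1170, 2418, 910) = 2 × 13 = 26.

26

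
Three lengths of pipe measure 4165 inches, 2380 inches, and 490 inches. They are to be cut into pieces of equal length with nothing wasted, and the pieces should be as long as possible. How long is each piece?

The greatest length dividing all of 4165, 2380, and 490 is their gcd.
4165 = 5 × 7^2 × 17
2380 = 2^2 × 5 × 7 × 17
490 = 2 × 5 × 7^2
gcd(4165, 2380, 490) = 5 × 7 = 35.

35 inches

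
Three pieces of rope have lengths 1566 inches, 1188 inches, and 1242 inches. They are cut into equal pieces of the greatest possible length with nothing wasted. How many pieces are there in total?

Piece length = gcd(1566, 1188, 1242).
1566 = 2 × 3^3 × 29
1188 = 2^2 × 3^3 × 11
1242 = 2 × 3^3 × 23
gcd(1566, 1188, 1242) = 2 × 3^3 = 54.
Total pieces = 1566/54 + 1188/54 + 1242/54 = 29 + 22 + 23 = 74.

74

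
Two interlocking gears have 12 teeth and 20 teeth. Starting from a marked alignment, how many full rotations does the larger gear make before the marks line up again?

3 rotations

They are all back at their starting positions together after one LCM of the periods.
12 = 2^2 × 3
20 = 2^2 × 5
LCM(12, 20) = 2^2 × 3 × 5 = 60.
Rotations for period 20: 60 / 20 = 3.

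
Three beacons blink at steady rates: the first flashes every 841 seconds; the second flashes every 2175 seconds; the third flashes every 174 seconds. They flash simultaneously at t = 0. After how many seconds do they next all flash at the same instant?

126150 seconds

The first simultaneous occurrence is after LCM of the individual periods.
841 = 29^2
2175 = 3 × 5^2 × 29
174 = 2 × 3 × 29
LCM(841, 2175, 174) = 2 × 3 × 5^2 × 29^2 = 126150.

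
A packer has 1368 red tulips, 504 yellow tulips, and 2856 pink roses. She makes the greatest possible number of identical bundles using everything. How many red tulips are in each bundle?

Number of bundles = gcd(1368, 504, 2856).
1368 = 2^3 × 3^2 × 19
504 = 2^3 × 3^2 × 7
2856 = 2^3 × 3 × 7 × 17
gcd(1368, 504, 2856) = 2^3 × 3 = 24.
red tulips per bundle = 1368 / 24 = 57.

57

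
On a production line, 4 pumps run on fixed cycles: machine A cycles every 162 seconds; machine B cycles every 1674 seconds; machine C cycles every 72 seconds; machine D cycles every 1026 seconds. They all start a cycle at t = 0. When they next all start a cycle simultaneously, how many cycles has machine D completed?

372 cycles

They are all back at their starting positions together after one LCM of the periods.
162 = 2 × 3^4
1674 = 2 × 3^3 × 31
72 = 2^3 × 3^2
1026 = 2 × 3^3 × 19
LCM(162, 1674, 72, 1026) = 2^3 × 3^4 × 19 × 31 = 381672.
Cycles for period 1026: 381672 / 1026 = 372.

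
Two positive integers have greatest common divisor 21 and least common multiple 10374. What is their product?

For any two positive integers, gcd × lcm = product = 21 × 10374 = 217854.

217854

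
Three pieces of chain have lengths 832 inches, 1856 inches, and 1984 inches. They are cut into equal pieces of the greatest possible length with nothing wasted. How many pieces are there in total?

Piece length = gcd(832, 1856, 1984).
832 = 2^6 × 13
1856 = 2^6 × 29
1984 = 2^6 × 31
gcd(832, 1856, 1984) = 2^6 = 64.
Total pieces = 832/64 + 1856/64 + 1984/64 = 13 + 29 + 31 = 73.

73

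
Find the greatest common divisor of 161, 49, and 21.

7

161 = 7 × 23
49 = 7^2
21 = 3 × 7
gcd(161, 49, 21) = 7.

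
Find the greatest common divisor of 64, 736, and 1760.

64 = 2^6
736 = 2^5 × 23
1760 = 2^5 × 5 × 11
gcd(64, 736, 1760) = 2^5 = 32.

32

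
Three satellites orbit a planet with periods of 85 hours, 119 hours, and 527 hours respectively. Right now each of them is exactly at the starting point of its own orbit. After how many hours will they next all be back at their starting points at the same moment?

18445 hours

We need the least common multiple of the intervals.
85 = 5 × 17
119 = 7 × 17
527 = 17 × 31
LCM(85, 119, 527) = 5 × 7 × 17 × 31 = 18445.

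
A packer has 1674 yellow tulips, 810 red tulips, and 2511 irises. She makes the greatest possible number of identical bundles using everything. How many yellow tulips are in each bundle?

Number of bundles = gcd(1674, 810, 2511).
1674 = 2 × 3^3 × 31
810 = 2 × 3^4 × 5
2511 = 3^4 × 31
gcd(1674, 810, 2511) = 3^3 = 27.
yellow tulips per bundle = 1674 / 27 = 62.

62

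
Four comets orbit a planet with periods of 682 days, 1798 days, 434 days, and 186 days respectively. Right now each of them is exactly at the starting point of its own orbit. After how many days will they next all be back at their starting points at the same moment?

The first simultaneous occurrence is after LCM of the individual periods.
682 = 2 × 11 × 31
1798 = 2 × 29 × 31
434 = 2 × 7 × 31
186 = 2 × 3 × 31
LCM(682, 1798, 434, 186) = 2 × 3 × 7 × 11 × 29 × 31 = 415338.

415338 days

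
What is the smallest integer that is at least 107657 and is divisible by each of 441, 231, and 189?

The integer must be a common multiple of 441, 231, and 189, so a multiple of their LCM.
441 = 3^2 × 7^2
231 = 3 × 7 × 11
189 = 3^3 × 7
LCM(441, 231, 189) = 3^3 × 7^2 × 11 = 14553.
Smallest multiple of 14553 that is ≥ 107657: ⌈107657/14553⌉ × 14553 = 8 × 14553 = 116424.

116424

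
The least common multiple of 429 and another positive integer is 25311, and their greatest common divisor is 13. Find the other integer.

gcd × lcm = product of the two integers, so the other integer is (13 × 25311) / 429 = 767.

767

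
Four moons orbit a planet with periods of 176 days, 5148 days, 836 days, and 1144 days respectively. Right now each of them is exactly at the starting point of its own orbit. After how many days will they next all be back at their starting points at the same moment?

The first simultaneous occurrence is after LCM of the individual periods.
176 = 2^4 × 11
5148 = 2^2 × 3^2 × 11 × 13
836 = 2^2 × 11 × 19
1144 = 2^3 × 11 × 13
LCM(176, 5148, 836, 1144) = 2^4 × 3^2 × 11 × 13 × 19 = 391248.

391248 days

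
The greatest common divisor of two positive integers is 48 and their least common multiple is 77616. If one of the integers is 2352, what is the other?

For two integers, gcd × lcm = product, so the other is (48 × 77616) / 2352 = 3725568 / 2352 = 1584.

1584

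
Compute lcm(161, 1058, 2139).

161 = 7 × 23
1058 = 2 × 23^2
2139 = 3 × 23 × 31
LCM(161, 1058, 2139) = 2 × 3 × 7 × 23^2 × 31 = 688758.

688758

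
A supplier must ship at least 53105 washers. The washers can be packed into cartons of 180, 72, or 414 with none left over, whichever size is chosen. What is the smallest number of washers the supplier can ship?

The number of washers must be a common multiple of 180, 72, and 414, so a multiple of their LCM.
180 = 2^2 × 3^2 × 5
72 = 2^3 × 3^2
414 = 2 × 3^2 × 23
LCM(180, 72, 414) = 2^3 × 3^2 × 5 × 23 = 8280.
Smallest multiple of 8280 that is ≥ 53105: ⌈53105/8280⌉ × 8280 = 7 × 8280 = 57960.

57960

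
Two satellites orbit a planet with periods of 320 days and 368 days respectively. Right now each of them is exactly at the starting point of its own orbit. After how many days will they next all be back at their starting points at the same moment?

7360 days

They coincide at every common multiple of the periods; the first is the LCM.
320 = 2^6 × 5
368 = 2^4 × 23
LCM(320, 368) = 2^6 × 5 × 23 = 7360.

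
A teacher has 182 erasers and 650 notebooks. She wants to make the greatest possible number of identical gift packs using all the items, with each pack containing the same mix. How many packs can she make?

By the Euclidean algorithm:
650 = 3 × 182 + 104
182 = 1 × 104 + 78
104 = 1 × 78 + 26
78 = 3 × 26 + 0
gcd(182, 650) = 26.

26 packs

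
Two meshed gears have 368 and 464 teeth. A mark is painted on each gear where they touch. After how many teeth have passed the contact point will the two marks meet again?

10672 teeth

They coincide at every common multiple of the periods; the first is the LCM.
368 = 2^4 × 23
464 = 2^4 × 29
LCM(368, 464) = 2^4 × 23 × 29 = 10672.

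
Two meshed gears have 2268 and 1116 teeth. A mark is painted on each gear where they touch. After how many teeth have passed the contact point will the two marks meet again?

70308 teeth

We need the least common multiple of the intervals.
2268 = 2^2 × 3^4 × 7
1116 = 2^2 × 3^2 × 31
LCM(2268, 1116) = 2^2 × 3^4 × 7 × 31 = 70308.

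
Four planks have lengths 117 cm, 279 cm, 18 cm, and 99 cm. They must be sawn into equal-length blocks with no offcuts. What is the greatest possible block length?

The block length must divide every plank, so the greatest is gcd(117, 279, 18, 99).
117 = 3^2 × 13
279 = 3^2 × 31
18 = 2 × 3^2
99 = 3^2 × 11
gcd(117, 279, 18, 99) = 3^2 = 9.

9 cm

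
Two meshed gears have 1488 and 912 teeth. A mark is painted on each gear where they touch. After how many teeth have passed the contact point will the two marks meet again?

They coincide at every common multiple of the periods; the first is the LCM.
1488 = 2^4 × 3 × 31
912 = 2^4 × 3 × 19
LCM(1488, 912) = 2^4 × 3 × 19 × 31 = 28272.

28272 teeth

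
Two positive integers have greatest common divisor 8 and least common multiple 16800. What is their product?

For any two positive integers, gcd × lcm = product = 8 × 16800 = 134400.

134400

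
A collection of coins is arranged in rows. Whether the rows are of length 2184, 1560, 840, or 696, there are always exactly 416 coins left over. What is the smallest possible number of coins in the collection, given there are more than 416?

N − 416 must be a common multiple of 2184, 1560, 840, and 696.
2184 = 2^3 × 3 × 7 × 13
1560 = 2^3 × 3 × 5 × 13
840 = 2^3 × 3 × 5 × 7
696 = 2^3 × 3 × 29
LCM(2184, 1560, 840, 696) = 2^3 × 3 × 5 × 7 × 13 × 29 = 316680.
Smallest N > 416 is LCM + 416 = 316680 + 416 = 317096.

317096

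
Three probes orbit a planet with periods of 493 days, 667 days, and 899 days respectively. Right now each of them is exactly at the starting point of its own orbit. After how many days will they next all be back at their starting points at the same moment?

We need the least common multiple of the intervals.
493 = 17 × 29
667 = 23 × 29
899 = 29 × 31
LCM(493, 667, 899) = 17 × 23 × 29 × 31 = 351509.

351509 days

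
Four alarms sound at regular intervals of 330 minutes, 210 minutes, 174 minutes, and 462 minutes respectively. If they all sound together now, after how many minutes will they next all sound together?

66990 minutes

We need the least common multiple of the intervals.
330 = 2 × 3 × 5 × 11
210 = 2 × 3 × 5 × 7
174 = 2 × 3 × 29
462 = 2 × 3 × 7 × 11
LCM(330, 210, 174, 462) = 2 × 3 × 5 × 7 × 11 × 29 = 66990.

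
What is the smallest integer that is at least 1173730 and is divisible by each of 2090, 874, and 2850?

The integer must be a common multiple of 2090, 874, and 2850, so a multiple of their LCM.
2090 = 2 × 5 × 11 × 19
874 = 2 × 19 × 23
2850 = 2 × 3 × 5^2 × 19
LCM(2090, 874, 2850) = 2 × 3 × 5^2 × 11 × 19 × 23 = 721050.
Smallest multiple of 721050 that is ≥ 1173730: ⌈1173730/721050⌉ × 721050 = 2 × 721050 = 1442100.

1442100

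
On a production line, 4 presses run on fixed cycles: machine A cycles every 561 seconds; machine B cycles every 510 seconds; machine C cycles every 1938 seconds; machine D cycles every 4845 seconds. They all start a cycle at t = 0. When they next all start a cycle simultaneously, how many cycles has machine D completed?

22 cycles

All finish a whole number of cycles simultaneously at t = LCM of the periods.
561 = 3 × 11 × 17
510 = 2 × 3 × 5 × 17
1938 = 2 × 3 × 17 × 19
4845 = 3 × 5 × 17 × 19
LCM(561, 510, 1938, 4845) = 2 × 3 × 5 × 11 × 17 × 19 = 106590.
Cycles for period 4845: 106590 / 4845 = 22.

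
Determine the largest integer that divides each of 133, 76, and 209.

19

133 = 7 × 19
76 = 2^2 × 19
209 = 11 × 19
gcd(133, 76, 209) = 19.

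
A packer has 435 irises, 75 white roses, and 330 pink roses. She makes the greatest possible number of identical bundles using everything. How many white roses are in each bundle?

Number of bundles = gcd(435, 75, 330).
435 = 3 × 5 × 29
75 = 3 × 5^2
330 = 2 × 3 × 5 × 11
gcd(435, 75, 330) = 3 × 5 = 15.
white roses per bundle = 75 / 15 = 5.

5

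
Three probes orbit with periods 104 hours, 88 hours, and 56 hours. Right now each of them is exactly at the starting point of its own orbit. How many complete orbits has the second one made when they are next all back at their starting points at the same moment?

They are all back at their starting positions together after one LCM of the periods.
104 = 2^3 × 13
88 = 2^3 × 11
56 = 2^3 × 7
LCM(104, 88, 56) = 2^3 × 7 × 11 × 13 = 8008.
Orbits for period 88: 8008 / 88 = 91.

91 orbits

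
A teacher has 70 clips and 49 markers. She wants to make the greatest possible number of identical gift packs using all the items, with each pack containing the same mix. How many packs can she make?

7 packs

The pack count must divide each quantity, so the greatest is gcd(70, 49).
70 = 2 × 5 × 7
49 = 7^2
gcd(70, 49) = 7.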